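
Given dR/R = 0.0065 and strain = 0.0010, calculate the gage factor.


GF = (dR/R) / epsilon
= 0.0065 / 0.0010
= 6.5000

6.5000


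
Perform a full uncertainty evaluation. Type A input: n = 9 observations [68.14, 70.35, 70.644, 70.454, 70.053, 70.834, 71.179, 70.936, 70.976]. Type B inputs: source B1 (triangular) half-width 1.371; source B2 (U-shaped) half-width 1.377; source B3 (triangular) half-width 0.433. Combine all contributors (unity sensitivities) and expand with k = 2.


mean = (68.14 + 70.35 + 70.644 + 70.454 + 70.053 + 70.834 + 71.179 + 70.936 + 70.976) / 9 = 70.39622222
s = sqrt(sum((x - mean)^2)/(n-1)) = 0.91563513
u_A = s / sqrt(n) = 0.91563513 / sqrt(9) = 0.30521171
u_B1 = 1.371 / sqrt(6) = 0.55970841
u_B2 = 1.377 / sqrt(2) = 0.97368604
u_B3 = 0.433 / sqrt(6) = 0.17677151
uc = sqrt(0.30521171^2 + 0.55970841^2 + 0.97368604^2 + 0.17677151^2) = 1.1771747
U = k * uc = 2 * 1.1771747
U = 2.3543

2.3543


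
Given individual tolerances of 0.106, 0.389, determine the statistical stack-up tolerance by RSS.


RSS = sqrt(0.106^2 + 0.389^2)
= sqrt(0.162557)
= 0.4032

0.4032


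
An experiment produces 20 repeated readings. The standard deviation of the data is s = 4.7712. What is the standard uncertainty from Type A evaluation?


u_A = s / sqrt(n)
u_A = 4.7712 / sqrt(20)
u_A = 4.7712 / 4.472136
u_A = 1.0669

1.0669


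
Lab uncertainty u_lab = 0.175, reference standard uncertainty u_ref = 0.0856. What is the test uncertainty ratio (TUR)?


TUR = u_lab / u_ref
= 0.175 / 0.0856
= 2.0444

2.0444


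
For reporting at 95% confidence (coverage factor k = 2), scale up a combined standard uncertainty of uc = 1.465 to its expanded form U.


U = k * uc
U = 2 * 1.465
U = 2.9300

2.9300


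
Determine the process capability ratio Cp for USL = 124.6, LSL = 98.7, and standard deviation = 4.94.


Cp = (USL - LSL) / (6 * sigma)
= (124.6 - 98.7) / (6 * 4.94)
= 25.9000 / 29.6400
= 0.8738

0.8738


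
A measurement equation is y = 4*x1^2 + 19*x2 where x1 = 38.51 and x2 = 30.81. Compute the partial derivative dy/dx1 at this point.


y = 4*x1^2 + 19*x2
dy/dx1 = 2*4*x1
Evaluate at x1 = 38.51: c1 = 8 * 38.51
c1 = 308.0800

308.0800


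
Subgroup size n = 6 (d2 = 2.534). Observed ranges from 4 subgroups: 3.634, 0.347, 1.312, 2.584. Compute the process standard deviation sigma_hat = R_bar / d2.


R_bar = (3.634 + 0.347 + 1.312 + 2.584) / 4
R_bar = 7.877 / 4 = 1.96925
sigma_hat = R_bar / d2 = 1.96925 / 2.534 = 0.7771

0.7771


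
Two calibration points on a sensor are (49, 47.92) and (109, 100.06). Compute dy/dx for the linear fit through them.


slope = (y2 - y1) / (x2 - x1)
= (100.06 - 47.92) / (109 - 49)
= 52.1400 / 60
= 0.8690

0.8690


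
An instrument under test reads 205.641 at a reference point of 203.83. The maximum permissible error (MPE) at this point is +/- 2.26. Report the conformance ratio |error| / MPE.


e = indication - reference = 205.641 - 203.83 = 1.8110
|e| = 1.8110
ratio = |e| / MPE = 1.8110 / 2.26
ratio = 0.8013

0.8013


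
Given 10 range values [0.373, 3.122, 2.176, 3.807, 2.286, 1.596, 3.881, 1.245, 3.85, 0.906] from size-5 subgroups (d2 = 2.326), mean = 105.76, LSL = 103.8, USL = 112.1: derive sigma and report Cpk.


R_bar = (0.373 + 3.122 + 2.176 + 3.807 + 2.286 + 1.596 + 3.881 + 1.245 + 3.85 + 0.906) / 10 = 2.3242
sigma = R_bar / d2 = 2.3242 / 2.326 = 0.99922614
Cp = (USL - LSL)/(6*sigma) = (112.1 - 103.8)/(6*0.99922614) = 1.3844
Cpu = (112.1 - 105.76)/(3*0.99922614) = 2.1150
Cpl = (105.76 - 103.8)/(3*0.99922614) = 0.6538
Cpk = min(Cpu, Cpl) = 0.6538

0.6538


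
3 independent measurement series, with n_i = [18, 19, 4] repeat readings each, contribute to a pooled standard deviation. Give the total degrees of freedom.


nu = sum_i (n_i - 1)
nu = ((18 - 1) + (19 - 1) + (4 - 1))
nu = 17 + 18 + 3
nu = 38

38


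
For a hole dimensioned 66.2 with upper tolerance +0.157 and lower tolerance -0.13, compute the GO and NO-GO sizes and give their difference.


GO = nominal - lower_tol (smallest hole = maximum material condition)
GO = 66.2 - 0.13 = 66.07
NO-GO = nominal + upper_tol (largest hole = least material condition)
NO-GO = 66.2 + 0.157 = 66.357
spread = NO-GO - GO = 66.357 - 66.07 = 0.2870

0.2870


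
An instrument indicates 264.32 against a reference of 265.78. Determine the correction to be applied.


Correction = standard - reading
= 265.78 - 264.32
= 1.4600

1.4600


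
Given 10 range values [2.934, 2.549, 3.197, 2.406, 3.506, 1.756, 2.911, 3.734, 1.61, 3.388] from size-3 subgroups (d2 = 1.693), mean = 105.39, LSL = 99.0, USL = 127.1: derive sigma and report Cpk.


R_bar = (2.934 + 2.549 + 3.197 + 2.406 + 3.506 + 1.756 + 2.911 + 3.734 + 1.61 + 3.388) / 10 = 2.7991
sigma = R_bar / d2 = 2.7991 / 1.693 = 1.6533373
Cp = (USL - LSL)/(6*sigma) = (127.1 - 99.0)/(6*1.6533373) = 2.8327
Cpu = (127.1 - 105.39)/(3*1.6533373) = 4.3770
Cpl = (105.39 - 99.0)/(3*1.6533373) = 1.2883
Cpk = min(Cpu, Cpl) = 1.2883

1.2883


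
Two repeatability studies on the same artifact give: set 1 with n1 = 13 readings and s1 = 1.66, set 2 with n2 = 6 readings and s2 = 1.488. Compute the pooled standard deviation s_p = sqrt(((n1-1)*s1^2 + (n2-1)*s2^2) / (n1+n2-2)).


s_p = sqrt(((n1-1)*s1^2 + (n2-1)*s2^2) / (n1+n2-2))
numerator = (13-1)*1.66^2 + (6-1)*1.488^2 = 33.0672 + 11.07072 = 44.13792
denominator = 13 + 6 - 2 = 17
s_p^2 = 44.13792 / 17 = 2.5963482
s_p = sqrt(2.5963482) = 1.6113

1.6113


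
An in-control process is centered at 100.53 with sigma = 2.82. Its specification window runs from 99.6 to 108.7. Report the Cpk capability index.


Cpu = (USL - mean) / (3*sigma) = (108.7 - 100.53) / (3*2.82) = 0.9657
Cpl = (mean - LSL) / (3*sigma) = (100.53 - 99.6) / (3*2.82) = 0.1099
Cpk = min(Cpu, Cpl) = 0.1099

0.1099


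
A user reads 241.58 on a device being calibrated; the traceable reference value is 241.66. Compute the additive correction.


Correction = standard - reading
= 241.66 - 241.58
= 0.0800

0.0800


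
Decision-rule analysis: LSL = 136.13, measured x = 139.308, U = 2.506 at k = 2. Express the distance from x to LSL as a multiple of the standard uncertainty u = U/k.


u = U / k = 2.506 / 2 = 1.253
margin = |LSL - x| = |136.13 - 139.308| = 3.178
z = margin / u = 3.178 / 1.253
z = 2.5363

2.5363


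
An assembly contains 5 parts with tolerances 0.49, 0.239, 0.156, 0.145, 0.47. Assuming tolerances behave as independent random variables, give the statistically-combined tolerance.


RSS = sqrt(0.49^2 + 0.239^2 + 0.156^2 + 0.145^2 + 0.47^2)
= sqrt(0.563482)
= 0.7507

0.7507


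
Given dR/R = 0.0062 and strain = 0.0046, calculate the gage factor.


GF = (dR/R) / epsilon
= 0.0062 / 0.0046
= 1.3478

1.3478


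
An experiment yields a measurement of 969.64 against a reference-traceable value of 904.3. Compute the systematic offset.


Systematic error = measured - true
= 969.64 - 904.3
= 65.3400

65.3400


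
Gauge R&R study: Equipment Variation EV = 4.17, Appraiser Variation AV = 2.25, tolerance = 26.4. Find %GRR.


GRR = sqrt(EV^2 + AV^2) = sqrt(4.17^2 + 2.25^2) = 4.7382908
%GRR = GRR / tol * 100 = 4.7382908 / 26.4 * 100
%GRR = 17.9481

17.9481


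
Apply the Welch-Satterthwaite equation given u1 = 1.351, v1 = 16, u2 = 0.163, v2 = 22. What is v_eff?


uc = sqrt(u1^2 + u2^2) = sqrt(1.351^2 + 0.163^2) = 1.3607976
v_eff = uc^4 / (u1^4/v1 + u2^4/v2)
= 1.3607976^4 / (1.351^4/16 + 0.163^4/22)
= 3.4290525 / 0.20824201
v_eff = 16.4667

16.4667


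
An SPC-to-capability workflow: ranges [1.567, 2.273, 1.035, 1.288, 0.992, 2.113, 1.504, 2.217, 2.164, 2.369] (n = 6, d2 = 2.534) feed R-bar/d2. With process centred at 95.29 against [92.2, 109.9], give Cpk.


R_bar = (1.567 + 2.273 + 1.035 + 1.288 + 0.992 + 2.113 + 1.504 + 2.217 + 2.164 + 2.369) / 10 = 1.7522
sigma = R_bar / d2 = 1.7522 / 2.534 = 0.69147593
Cp = (USL - LSL)/(6*sigma) = (109.9 - 92.2)/(6*0.69147593) = 4.2662
Cpu = (109.9 - 95.29)/(3*0.69147593) = 7.0429
Cpl = (95.29 - 92.2)/(3*0.69147593) = 1.4896
Cpk = min(Cpu, Cpl) = 1.4896

1.4896


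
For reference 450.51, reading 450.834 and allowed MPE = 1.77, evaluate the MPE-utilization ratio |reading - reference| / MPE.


e = indication - reference = 450.834 - 450.51 = 0.3240
|e| = 0.3240
ratio = |e| / MPE = 0.3240 / 1.77
ratio = 0.1831

0.1831


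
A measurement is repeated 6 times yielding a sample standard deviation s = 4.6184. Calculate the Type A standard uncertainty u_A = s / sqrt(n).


u_A = s / sqrt(n)
u_A = 4.6184 / sqrt(6)
u_A = 4.6184 / 2.4494897
u_A = 1.8855

1.8855


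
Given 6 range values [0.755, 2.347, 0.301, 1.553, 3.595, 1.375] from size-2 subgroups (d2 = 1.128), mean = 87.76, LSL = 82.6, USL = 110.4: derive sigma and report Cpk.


R_bar = (0.755 + 2.347 + 0.301 + 1.553 + 3.595 + 1.375) / 6 = 1.6543333
sigma = R_bar / d2 = 1.6543333 / 1.128 = 1.4666075
Cp = (USL - LSL)/(6*sigma) = (110.4 - 82.6)/(6*1.4666075) = 3.1592
Cpu = (110.4 - 87.76)/(3*1.4666075) = 5.1457
Cpl = (87.76 - 82.6)/(3*1.4666075) = 1.1728
Cpk = min(Cpu, Cpl) = 1.1728

1.1728


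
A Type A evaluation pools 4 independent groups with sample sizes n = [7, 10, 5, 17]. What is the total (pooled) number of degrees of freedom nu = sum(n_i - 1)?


nu = sum_i (n_i - 1)
nu = ((7 - 1) + (10 - 1) + (5 - 1) + (17 - 1))
nu = 6 + 9 + 4 + 16
nu = 35

35


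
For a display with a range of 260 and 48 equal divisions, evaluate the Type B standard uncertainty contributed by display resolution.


resolution = range / divisions
resolution = 260 / 48 = 5.4166667
u_res = resolution / (2*sqrt(3))
u_res = 5.4166667 / 3.4641016
u_res = 1.5637

1.5637


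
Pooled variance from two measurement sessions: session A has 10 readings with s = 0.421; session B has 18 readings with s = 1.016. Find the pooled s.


s_p = sqrt(((n1-1)*s1^2 + (n2-1)*s2^2) / (n1+n2-2))
numerator = (10-1)*0.421^2 + (18-1)*1.016^2 = 1.595169 + 17.548352 = 19.143521
denominator = 10 + 18 - 2 = 26
s_p^2 = 19.143521 / 26 = 0.73628927
s_p = sqrt(0.73628927) = 0.8581

0.8581


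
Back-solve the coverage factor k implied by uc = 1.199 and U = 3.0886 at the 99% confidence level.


k = U / uc
k = 3.0886 / 1.199
k = 2.576

2.576


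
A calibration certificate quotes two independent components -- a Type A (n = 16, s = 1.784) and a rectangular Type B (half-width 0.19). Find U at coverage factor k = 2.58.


u_A = s / sqrt(n) = 1.784 / sqrt(16) = 0.446
u_B = half_width / sqrt(3) = 0.19 / sqrt(3) = 0.10969655
uc = sqrt(u_A^2 + u_B^2) = sqrt(0.446^2 + 0.10969655^2) = 0.45929221
U = k * uc = 2.58 * 0.45929221
U = 1.1850

1.1850


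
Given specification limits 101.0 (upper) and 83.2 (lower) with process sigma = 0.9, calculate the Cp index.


Cp = (USL - LSL) / (6 * sigma)
= (101.0 - 83.2) / (6 * 0.9)
= 17.8000 / 5.4000
= 3.2963

3.2963


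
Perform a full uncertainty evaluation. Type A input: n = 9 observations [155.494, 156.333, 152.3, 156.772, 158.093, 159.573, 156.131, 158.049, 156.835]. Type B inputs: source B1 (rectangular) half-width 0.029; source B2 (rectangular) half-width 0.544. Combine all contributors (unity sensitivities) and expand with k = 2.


mean = (155.494 + 156.333 + 152.3 + 156.772 + 158.093 + 159.573 + 156.131 + 158.049 + 156.835) / 9 = 156.62
s = sqrt(sum((x - mean)^2)/(n-1)) = 2.0387825
u_A = s / sqrt(n) = 2.0387825 / sqrt(9) = 0.67959417
u_B1 = 0.029 / sqrt(3) = 0.016743158
u_B2 = 0.544 / sqrt(3) = 0.31407855
uc = sqrt(0.67959417^2 + 0.016743158^2 + 0.31407855^2) = 0.74884839
U = k * uc = 2 * 0.74884839
U = 1.4977

1.4977


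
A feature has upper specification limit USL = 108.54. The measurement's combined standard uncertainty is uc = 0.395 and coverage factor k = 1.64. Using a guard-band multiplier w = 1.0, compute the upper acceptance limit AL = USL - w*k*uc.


U = k * uc = 1.64 * 0.395 = 0.6478
guard band g = w * U = 1.0 * 0.6478 = 0.6478
AL = USL - g = 108.54 - 0.6478
AL = 107.8922

107.8922


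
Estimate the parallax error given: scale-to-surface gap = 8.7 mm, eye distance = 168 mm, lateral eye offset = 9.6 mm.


error = h * offset / d
= 8.7 * 9.6 / 168
= 0.4971

0.4971


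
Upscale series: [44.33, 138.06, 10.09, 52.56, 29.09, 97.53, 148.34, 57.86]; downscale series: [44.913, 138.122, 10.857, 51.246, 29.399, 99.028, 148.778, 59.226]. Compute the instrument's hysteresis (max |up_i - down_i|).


|44.33 - 44.913| = 0.5830
|138.06 - 138.122| = 0.0620
|10.09 - 10.857| = 0.7670
|52.56 - 51.246| = 1.3140
|29.09 - 29.399| = 0.3090
|97.53 - 99.028| = 1.4980
|148.34 - 148.778| = 0.4380
|57.86 - 59.226| = 1.3660
hysteresis = max(diffs) = 1.4980

1.4980


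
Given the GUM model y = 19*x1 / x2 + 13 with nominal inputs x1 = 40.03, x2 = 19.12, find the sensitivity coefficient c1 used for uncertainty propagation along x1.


y = 19*x1 / x2 + 13
dy/dx1 = 19/x2
Evaluate at x2 = 19.12: c1 = 19 / 19.12
c1 = 0.9937

0.9937


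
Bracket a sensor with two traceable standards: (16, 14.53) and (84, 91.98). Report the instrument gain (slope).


slope = (y2 - y1) / (x2 - x1)
= (91.98 - 14.53) / (84 - 16)
= 77.4500 / 68
= 1.1390

1.1390


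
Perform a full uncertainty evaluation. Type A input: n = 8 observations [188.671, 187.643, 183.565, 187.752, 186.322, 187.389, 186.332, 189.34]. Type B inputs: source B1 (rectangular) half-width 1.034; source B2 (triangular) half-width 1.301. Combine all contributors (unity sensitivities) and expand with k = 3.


mean = (188.671 + 187.643 + 183.565 + 187.752 + 186.322 + 187.389 + 186.332 + 189.34) / 8 = 187.12675
s = sqrt(sum((x - mean)^2)/(n-1)) = 1.7717918
u_A = s / sqrt(n) = 1.7717918 / sqrt(8) = 0.626423
u_B1 = 1.034 / sqrt(3) = 0.59698018
u_B2 = 1.301 / sqrt(6) = 0.53113103
uc = sqrt(0.626423^2 + 0.59698018^2 + 0.53113103^2) = 1.0153282
U = k * uc = 3 * 1.0153282
U = 3.0460

3.0460


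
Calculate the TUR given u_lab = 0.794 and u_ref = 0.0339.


TUR = u_lab / u_ref
= 0.794 / 0.0339
= 23.4218

23.4218


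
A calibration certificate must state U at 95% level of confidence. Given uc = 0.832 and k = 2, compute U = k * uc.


U = k * uc
U = 2 * 0.832
U = 1.6640

1.6640


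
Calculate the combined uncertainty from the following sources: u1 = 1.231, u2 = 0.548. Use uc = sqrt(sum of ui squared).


uc = sqrt(1.231^2 + 0.548^2)
uc = sqrt(1.815665)
uc = 1.3475

1.3475


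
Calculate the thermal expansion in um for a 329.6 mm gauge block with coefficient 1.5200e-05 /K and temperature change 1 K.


dL = L * alpha * dT
= 329.6 * 1.5200e-05 * 1
= 0.0050099 mm
dL_um = 0.0050099 * 1000 = 5.0099 um

5.0099


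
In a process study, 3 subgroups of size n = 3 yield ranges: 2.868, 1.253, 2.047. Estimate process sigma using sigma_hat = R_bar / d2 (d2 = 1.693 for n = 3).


R_bar = (2.868 + 1.253 + 2.047) / 3
R_bar = 6.168 / 3 = 2.056
sigma_hat = R_bar / d2 = 2.056 / 1.693 = 1.2144

1.2144


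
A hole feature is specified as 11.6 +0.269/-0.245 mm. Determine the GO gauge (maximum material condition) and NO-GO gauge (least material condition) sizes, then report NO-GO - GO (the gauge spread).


GO = nominal - lower_tol (smallest hole = maximum material condition)
GO = 11.6 - 0.245 = 11.355
NO-GO = nominal + upper_tol (largest hole = least material condition)
NO-GO = 11.6 + 0.269 = 11.869
spread = NO-GO - GO = 11.869 - 11.355 = 0.5140

0.5140


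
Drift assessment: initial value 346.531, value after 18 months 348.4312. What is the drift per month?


rate = (v2 - v1) / months
= (348.4312 - 346.531) / 18
= 1.9002 / 18
= 0.1056

0.1056


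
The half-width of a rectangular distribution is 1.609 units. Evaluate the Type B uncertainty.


u_B = half_width / sqrt(3)
u_B = 1.609 / 1.7320508
u_B = 0.9290

0.9290


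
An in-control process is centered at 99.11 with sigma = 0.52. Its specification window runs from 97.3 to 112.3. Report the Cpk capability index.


Cpu = (USL - mean) / (3*sigma) = (112.3 - 99.11) / (3*0.52) = 8.4551
Cpl = (mean - LSL) / (3*sigma) = (99.11 - 97.3) / (3*0.52) = 1.1603
Cpk = min(Cpu, Cpl) = 1.1603

1.1603


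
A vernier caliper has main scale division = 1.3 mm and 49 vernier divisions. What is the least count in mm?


LC = MSD / n_div
= 1.3 / 49
= 0.0265

0.0265


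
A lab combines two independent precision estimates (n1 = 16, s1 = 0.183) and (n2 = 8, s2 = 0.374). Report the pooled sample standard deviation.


s_p = sqrt(((n1-1)*s1^2 + (n2-1)*s2^2) / (n1+n2-2))
numerator = (16-1)*0.183^2 + (8-1)*0.374^2 = 0.502335 + 0.979132 = 1.481467
denominator = 16 + 8 - 2 = 22
s_p^2 = 1.481467 / 22 = 0.067339409
s_p = sqrt(0.067339409) = 0.2595

0.2595


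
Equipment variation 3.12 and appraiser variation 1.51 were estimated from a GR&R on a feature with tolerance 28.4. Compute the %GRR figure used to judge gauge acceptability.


GRR = sqrt(EV^2 + AV^2) = sqrt(3.12^2 + 1.51^2) = 3.4661939
%GRR = GRR / tol * 100 = 3.4661939 / 28.4 * 100
%GRR = 12.2049

12.2049


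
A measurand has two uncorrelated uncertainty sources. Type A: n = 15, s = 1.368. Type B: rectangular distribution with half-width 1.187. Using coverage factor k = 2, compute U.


u_A = s / sqrt(n) = 1.368 / sqrt(15) = 0.35321608
u_B = half_width / sqrt(3) = 1.187 / sqrt(3) = 0.68531477
uc = sqrt(u_A^2 + u_B^2) = sqrt(0.35321608^2 + 0.68531477^2) = 0.77098504
U = k * uc = 2 * 0.77098504
U = 1.5420

1.5420


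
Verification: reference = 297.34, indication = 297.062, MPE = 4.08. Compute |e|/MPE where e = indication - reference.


e = indication - reference = 297.062 - 297.34 = -0.2780
|e| = 0.2780
ratio = |e| / MPE = 0.2780 / 4.08
ratio = 0.0681

0.0681


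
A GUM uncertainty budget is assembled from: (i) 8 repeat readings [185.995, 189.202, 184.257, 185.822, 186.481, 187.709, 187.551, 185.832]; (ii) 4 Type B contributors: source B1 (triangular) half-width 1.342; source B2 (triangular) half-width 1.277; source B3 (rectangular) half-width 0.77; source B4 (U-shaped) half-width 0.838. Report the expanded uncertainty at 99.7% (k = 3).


mean = (185.995 + 189.202 + 184.257 + 185.822 + 186.481 + 187.709 + 187.551 + 185.832) / 8 = 186.606125
s = sqrt(sum((x - mean)^2)/(n-1)) = 1.5104081
u_A = s / sqrt(n) = 1.5104081 / sqrt(8) = 0.5340099
u_B1 = 1.342 / sqrt(6) = 0.54786921
u_B2 = 1.277 / sqrt(6) = 0.52133307
u_B3 = 0.77 / sqrt(3) = 0.44455971
u_B4 = 0.838 / sqrt(2) = 0.59255548
uc = sqrt(0.5340099^2 + 0.54786921^2 + 0.52133307^2 + 0.44455971^2 + 0.59255548^2) = 1.1856942
U = k * uc = 3 * 1.1856942
U = 3.5571

3.5571


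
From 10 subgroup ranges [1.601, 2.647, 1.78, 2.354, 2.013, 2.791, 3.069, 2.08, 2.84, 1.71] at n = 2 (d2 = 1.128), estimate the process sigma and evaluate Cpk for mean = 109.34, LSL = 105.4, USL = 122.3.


R_bar = (1.601 + 2.647 + 1.78 + 2.354 + 2.013 + 2.791 + 3.069 + 2.08 + 2.84 + 1.71) / 10 = 2.2885
sigma = R_bar / d2 = 2.2885 / 1.128 = 2.0288121
Cp = (USL - LSL)/(6*sigma) = (122.3 - 105.4)/(6*2.0288121) = 1.3883
Cpu = (122.3 - 109.34)/(3*2.0288121) = 2.1293
Cpl = (109.34 - 105.4)/(3*2.0288121) = 0.6473
Cpk = min(Cpu, Cpl) = 0.6473

0.6473


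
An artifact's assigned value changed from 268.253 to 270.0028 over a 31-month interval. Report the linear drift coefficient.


rate = (v2 - v1) / months
= (270.0028 - 268.253) / 31
= 1.7498 / 31
= 0.0564

0.0564


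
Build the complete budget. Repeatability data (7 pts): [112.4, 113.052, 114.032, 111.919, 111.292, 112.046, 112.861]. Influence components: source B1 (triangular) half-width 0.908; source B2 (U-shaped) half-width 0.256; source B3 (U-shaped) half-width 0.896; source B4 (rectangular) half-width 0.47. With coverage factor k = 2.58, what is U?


mean = (112.4 + 113.052 + 114.032 + 111.919 + 111.292 + 112.046 + 112.861) / 7 = 112.5145714
s = sqrt(sum((x - mean)^2)/(n-1)) = 0.89382173
u_A = s / sqrt(n) = 0.89382173 / sqrt(7) = 0.33783286
u_B1 = 0.908 / sqrt(6) = 0.37068945
u_B2 = 0.256 / sqrt(2) = 0.18101934
u_B3 = 0.896 / sqrt(2) = 0.63356768
u_B4 = 0.47 / sqrt(3) = 0.27135463
uc = sqrt(0.33783286^2 + 0.37068945^2 + 0.18101934^2 + 0.63356768^2 + 0.27135463^2) = 0.87140751
U = k * uc = 2.58 * 0.87140751
U = 2.2482

2.2482


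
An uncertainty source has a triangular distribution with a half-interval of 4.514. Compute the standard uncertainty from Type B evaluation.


u_B = half_width / sqrt(6)
u_B = 4.514 / 2.4494897
u_B = 1.8428

1.8428


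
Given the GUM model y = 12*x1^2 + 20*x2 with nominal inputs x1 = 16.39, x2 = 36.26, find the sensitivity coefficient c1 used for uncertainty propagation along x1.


y = 12*x1^2 + 20*x2
dy/dx1 = 2*12*x1
Evaluate at x1 = 16.39: c1 = 24 * 16.39
c1 = 393.3600

393.3600


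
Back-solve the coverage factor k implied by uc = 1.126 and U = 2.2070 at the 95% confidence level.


k = U / uc
k = 2.2070 / 1.126
k = 1.96

1.96


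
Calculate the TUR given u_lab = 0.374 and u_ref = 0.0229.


TUR = u_lab / u_ref
= 0.374 / 0.0229
= 16.3319

16.3319


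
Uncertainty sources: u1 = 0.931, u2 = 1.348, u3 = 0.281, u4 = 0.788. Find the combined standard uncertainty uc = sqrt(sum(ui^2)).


uc = sqrt(0.931^2 + 1.348^2 + 0.281^2 + 0.788^2)
uc = sqrt(3.38377)
uc = 1.8395

1.8395


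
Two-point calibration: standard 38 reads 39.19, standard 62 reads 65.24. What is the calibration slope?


slope = (y2 - y1) / (x2 - x1)
= (65.24 - 39.19) / (62 - 38)
= 26.0500 / 24
= 1.0854

1.0854


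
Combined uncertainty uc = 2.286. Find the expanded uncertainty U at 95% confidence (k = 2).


U = k * uc
U = 2 * 2.286
U = 4.5720

4.5720


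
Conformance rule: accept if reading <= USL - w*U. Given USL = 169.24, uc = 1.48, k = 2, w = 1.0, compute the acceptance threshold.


U = k * uc = 2 * 1.48 = 2.96
guard band g = w * U = 1.0 * 2.96 = 2.96
AL = USL - g = 169.24 - 2.96
AL = 166.2800

166.2800


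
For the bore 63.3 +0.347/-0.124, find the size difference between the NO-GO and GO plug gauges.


GO = nominal - lower_tol (smallest hole = maximum material condition)
GO = 63.3 - 0.124 = 63.176
NO-GO = nominal + upper_tol (largest hole = least material condition)
NO-GO = 63.3 + 0.347 = 63.647
spread = NO-GO - GO = 63.647 - 63.176 = 0.4710

0.4710


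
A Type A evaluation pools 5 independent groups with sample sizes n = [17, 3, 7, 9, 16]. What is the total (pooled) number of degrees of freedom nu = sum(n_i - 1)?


nu = sum_i (n_i - 1)
nu = ((17 - 1) + (3 - 1) + (7 - 1) + (9 - 1) + (16 - 1))
nu = 16 + 2 + 6 + 8 + 15
nu = 47

47


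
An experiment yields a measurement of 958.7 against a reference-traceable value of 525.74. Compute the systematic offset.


Systematic error = measured - true
= 958.7 - 525.74
= 432.9600

432.9600


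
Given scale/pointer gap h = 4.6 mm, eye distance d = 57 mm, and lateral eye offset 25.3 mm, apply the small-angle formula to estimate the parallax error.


error = h * offset / d
= 4.6 * 25.3 / 57
= 2.0418

2.0418


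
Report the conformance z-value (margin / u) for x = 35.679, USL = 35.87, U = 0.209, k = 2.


u = U / k = 0.209 / 2 = 0.1045
margin = |USL - x| = |35.87 - 35.679| = 0.191
z = margin / u = 0.191 / 0.1045
z = 1.8278

1.8278


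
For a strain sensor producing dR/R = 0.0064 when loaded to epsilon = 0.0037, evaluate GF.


GF = (dR/R) / epsilon
= 0.0064 / 0.0037
= 1.7297

1.7297


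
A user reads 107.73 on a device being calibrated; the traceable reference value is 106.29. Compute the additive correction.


Correction = standard - reading
= 106.29 - 107.73
= -1.4400

-1.4400


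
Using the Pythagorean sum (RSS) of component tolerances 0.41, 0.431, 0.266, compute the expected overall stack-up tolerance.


RSS = sqrt(0.41^2 + 0.431^2 + 0.266^2)
= sqrt(0.424617)
= 0.6516

0.6516


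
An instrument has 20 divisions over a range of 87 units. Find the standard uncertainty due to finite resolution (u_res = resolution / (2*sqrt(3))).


resolution = range / divisions
resolution = 87 / 20 = 4.35
u_res = resolution / (2*sqrt(3))
u_res = 4.35 / 3.4641016
u_res = 1.2557

1.2557


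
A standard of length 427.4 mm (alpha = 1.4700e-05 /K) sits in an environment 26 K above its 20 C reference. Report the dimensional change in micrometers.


dL = L * alpha * dT
= 427.4 * 1.4700e-05 * 26
= 0.1633523 mm
dL_um = 0.1633523 * 1000 = 163.3523 um

163.3523


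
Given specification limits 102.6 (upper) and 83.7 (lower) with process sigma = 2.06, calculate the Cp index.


Cp = (USL - LSL) / (6 * sigma)
= (102.6 - 83.7) / (6 * 2.06)
= 18.9000 / 12.3600
= 1.5291

1.5291


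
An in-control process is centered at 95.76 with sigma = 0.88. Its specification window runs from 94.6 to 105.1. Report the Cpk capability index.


Cpu = (USL - mean) / (3*sigma) = (105.1 - 95.76) / (3*0.88) = 3.5379
Cpl = (mean - LSL) / (3*sigma) = (95.76 - 94.6) / (3*0.88) = 0.4394
Cpk = min(Cpu, Cpl) = 0.4394

0.4394


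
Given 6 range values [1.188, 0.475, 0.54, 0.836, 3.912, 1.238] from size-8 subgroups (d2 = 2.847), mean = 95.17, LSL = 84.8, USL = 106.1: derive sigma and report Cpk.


R_bar = (1.188 + 0.475 + 0.54 + 0.836 + 3.912 + 1.238) / 6 = 1.3648333
sigma = R_bar / d2 = 1.3648333 / 2.847 = 0.4793935
Cp = (USL - LSL)/(6*sigma) = (106.1 - 84.8)/(6*0.4793935) = 7.4052
Cpu = (106.1 - 95.17)/(3*0.4793935) = 7.5999
Cpl = (95.17 - 84.8)/(3*0.4793935) = 7.2105
Cpk = min(Cpu, Cpl) = 7.2105

7.2105


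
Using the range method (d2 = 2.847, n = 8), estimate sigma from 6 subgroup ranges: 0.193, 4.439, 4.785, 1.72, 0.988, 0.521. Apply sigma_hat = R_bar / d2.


R_bar = (0.193 + 4.439 + 4.785 + 1.72 + 0.988 + 0.521) / 6
R_bar = 12.646 / 6 = 2.1076667
sigma_hat = R_bar / d2 = 2.1076667 / 2.847 = 0.7403

0.7403


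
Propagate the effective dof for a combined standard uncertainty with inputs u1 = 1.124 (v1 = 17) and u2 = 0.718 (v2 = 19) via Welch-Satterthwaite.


uc = sqrt(u1^2 + u2^2) = sqrt(1.124^2 + 0.718^2) = 1.3337541
v_eff = uc^4 / (u1^4/v1 + u2^4/v2)
= 1.3337541^4 / (1.124^4/17 + 0.718^4/19)
= 3.1644852 / 0.10787698
v_eff = 29.3342

29.3342


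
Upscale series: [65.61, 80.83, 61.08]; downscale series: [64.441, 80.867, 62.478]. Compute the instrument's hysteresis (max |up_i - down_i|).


|65.61 - 64.441| = 1.1690
|80.83 - 80.867| = 0.0370
|61.08 - 62.478| = 1.3980
hysteresis = max(diffs) = 1.3980

1.3980


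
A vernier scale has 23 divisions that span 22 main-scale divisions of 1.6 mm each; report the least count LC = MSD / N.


LC = MSD / n_div
= 1.6 / 23
= 0.0696

0.0696


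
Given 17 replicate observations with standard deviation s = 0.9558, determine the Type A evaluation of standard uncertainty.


u_A = s / sqrt(n)
u_A = 0.9558 / sqrt(17)
u_A = 0.9558 / 4.1231056
u_A = 0.2318

0.2318


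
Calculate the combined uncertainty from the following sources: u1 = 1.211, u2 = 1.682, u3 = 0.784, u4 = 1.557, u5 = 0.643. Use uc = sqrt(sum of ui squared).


uc = sqrt(1.211^2 + 1.682^2 + 0.784^2 + 1.557^2 + 0.643^2)
uc = sqrt(7.747999)
uc = 2.7835

2.7835


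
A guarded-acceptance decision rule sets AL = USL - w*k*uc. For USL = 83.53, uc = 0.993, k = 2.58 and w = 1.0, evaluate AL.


U = k * uc = 2.58 * 0.993 = 2.56194
guard band g = w * U = 1.0 * 2.56194 = 2.56194
AL = USL - g = 83.53 - 2.56194
AL = 80.9681

80.9681


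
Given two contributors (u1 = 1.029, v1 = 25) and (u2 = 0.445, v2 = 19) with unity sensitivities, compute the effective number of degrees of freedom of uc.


uc = sqrt(u1^2 + u2^2) = sqrt(1.029^2 + 0.445^2) = 1.1211004
v_eff = uc^4 / (u1^4/v1 + u2^4/v2)
= 1.1211004^4 / (1.029^4/25 + 0.445^4/19)
= 1.5797124 / 0.04690966
v_eff = 33.6756

33.6756


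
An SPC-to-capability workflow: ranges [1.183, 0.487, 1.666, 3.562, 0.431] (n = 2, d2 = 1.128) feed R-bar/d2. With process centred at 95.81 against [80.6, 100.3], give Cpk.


R_bar = (1.183 + 0.487 + 1.666 + 3.562 + 0.431) / 5 = 1.4658
sigma = R_bar / d2 = 1.4658 / 1.128 = 1.2994681
Cp = (USL - LSL)/(6*sigma) = (100.3 - 80.6)/(6*1.2994681) = 2.5267
Cpu = (100.3 - 95.81)/(3*1.2994681) = 1.1518
Cpl = (95.81 - 80.6)/(3*1.2994681) = 3.9016
Cpk = min(Cpu, Cpl) = 1.1518

1.1518


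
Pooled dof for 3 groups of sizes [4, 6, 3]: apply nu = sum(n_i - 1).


nu = sum_i (n_i - 1)
nu = ((4 - 1) + (6 - 1) + (3 - 1))
nu = 3 + 5 + 2
nu = 10

10


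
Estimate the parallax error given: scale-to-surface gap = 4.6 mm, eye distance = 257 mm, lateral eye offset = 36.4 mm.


error = h * offset / d
= 4.6 * 36.4 / 257
= 0.6515

0.6515


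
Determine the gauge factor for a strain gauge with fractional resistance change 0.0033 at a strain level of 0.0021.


GF = (dR/R) / epsilon
= 0.0033 / 0.0021
= 1.5714

1.5714


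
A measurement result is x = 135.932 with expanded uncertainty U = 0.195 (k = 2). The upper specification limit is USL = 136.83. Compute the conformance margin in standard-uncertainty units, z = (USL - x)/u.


u = U / k = 0.195 / 2 = 0.0975
margin = |USL - x| = |136.83 - 135.932| = 0.898
z = margin / u = 0.898 / 0.0975
z = 9.2103

9.2103


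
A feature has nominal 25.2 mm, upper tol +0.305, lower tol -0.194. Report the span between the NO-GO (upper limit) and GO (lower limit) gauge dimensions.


GO = nominal - lower_tol (smallest hole = maximum material condition)
GO = 25.2 - 0.194 = 25.006
NO-GO = nominal + upper_tol (largest hole = least material condition)
NO-GO = 25.2 + 0.305 = 25.505
spread = NO-GO - GO = 25.505 - 25.006 = 0.4990

0.4990


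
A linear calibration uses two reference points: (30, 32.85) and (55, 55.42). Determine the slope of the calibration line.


slope = (y2 - y1) / (x2 - x1)
= (55.42 - 32.85) / (55 - 30)
= 22.5700 / 25
= 0.9028

0.9028


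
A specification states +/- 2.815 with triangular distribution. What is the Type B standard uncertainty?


u_B = half_width / sqrt(6)
u_B = 2.815 / 2.4494897
u_B = 1.1492

1.1492


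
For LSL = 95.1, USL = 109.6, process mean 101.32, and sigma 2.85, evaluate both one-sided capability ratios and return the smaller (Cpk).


Cpu = (USL - mean) / (3*sigma) = (109.6 - 101.32) / (3*2.85) = 0.9684
Cpl = (mean - LSL) / (3*sigma) = (101.32 - 95.1) / (3*2.85) = 0.7275
Cpk = min(Cpu, Cpl) = 0.7275

0.7275


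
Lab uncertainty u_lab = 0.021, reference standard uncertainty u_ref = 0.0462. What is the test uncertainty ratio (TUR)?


TUR = u_lab / u_ref
= 0.021 / 0.0462
= 0.4545

0.4545


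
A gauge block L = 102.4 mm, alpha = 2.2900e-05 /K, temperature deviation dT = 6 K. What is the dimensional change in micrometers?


dL = L * alpha * dT
= 102.4 * 2.2900e-05 * 6
= 0.0140698 mm
dL_um = 0.0140698 * 1000 = 14.0698 um

14.0698


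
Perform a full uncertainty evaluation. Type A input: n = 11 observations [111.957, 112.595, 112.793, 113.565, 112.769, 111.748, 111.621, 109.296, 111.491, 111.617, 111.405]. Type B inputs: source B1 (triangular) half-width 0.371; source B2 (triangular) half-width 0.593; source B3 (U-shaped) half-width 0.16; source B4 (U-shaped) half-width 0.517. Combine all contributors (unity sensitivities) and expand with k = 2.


mean = (111.957 + 112.595 + 112.793 + 113.565 + 112.769 + 111.748 + 111.621 + 109.296 + 111.491 + 111.617 + 111.405) / 11 = 111.8960909
s = sqrt(sum((x - mean)^2)/(n-1)) = 1.1038613
u_A = s / sqrt(n) = 1.1038613 / sqrt(11) = 0.3328267
u_B1 = 0.371 / sqrt(6) = 0.15146012
u_B2 = 0.593 / sqrt(6) = 0.24209124
u_B3 = 0.16 / sqrt(2) = 0.11313708
u_B4 = 0.517 / sqrt(2) = 0.36557421
uc = sqrt(0.3328267^2 + 0.15146012^2 + 0.24209124^2 + 0.11313708^2 + 0.36557421^2) = 0.58203647
U = k * uc = 2 * 0.58203647
U = 1.1641

1.1641


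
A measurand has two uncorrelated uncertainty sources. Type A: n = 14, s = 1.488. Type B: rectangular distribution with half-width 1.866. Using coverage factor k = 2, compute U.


u_A = s / sqrt(n) = 1.488 / sqrt(14) = 0.39768473
u_B = half_width / sqrt(3) = 1.866 / sqrt(3) = 1.0773356
uc = sqrt(u_A^2 + u_B^2) = sqrt(0.39768473^2 + 1.0773356^2) = 1.1483924
U = k * uc = 2 * 1.1483924
U = 2.2968

2.2968


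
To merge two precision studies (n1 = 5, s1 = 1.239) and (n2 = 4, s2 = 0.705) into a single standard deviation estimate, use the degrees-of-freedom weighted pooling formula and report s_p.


s_p = sqrt(((n1-1)*s1^2 + (n2-1)*s2^2) / (n1+n2-2))
numerator = (5-1)*1.239^2 + (4-1)*0.705^2 = 6.140484 + 1.491075 = 7.631559
denominator = 5 + 4 - 2 = 7
s_p^2 = 7.631559 / 7 = 1.0902227
s_p = sqrt(1.0902227) = 1.0441

1.0441


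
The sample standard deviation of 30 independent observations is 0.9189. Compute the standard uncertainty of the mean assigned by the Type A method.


u_A = s / sqrt(n)
u_A = 0.9189 / sqrt(30)
u_A = 0.9189 / 5.4772256
u_A = 0.1678

0.1678


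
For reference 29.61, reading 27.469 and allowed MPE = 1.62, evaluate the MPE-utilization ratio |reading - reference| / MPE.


e = indication - reference = 27.469 - 29.61 = -2.1410
|e| = 2.1410
ratio = |e| / MPE = 2.1410 / 1.62
ratio = 1.3216

1.3216


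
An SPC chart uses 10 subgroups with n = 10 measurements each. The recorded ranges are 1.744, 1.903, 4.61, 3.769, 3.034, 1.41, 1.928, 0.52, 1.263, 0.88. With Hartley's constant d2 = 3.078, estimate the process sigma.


R_bar = (1.744 + 1.903 + 4.61 + 3.769 + 3.034 + 1.41 + 1.928 + 0.52 + 1.263 + 0.88) / 10
R_bar = 21.061 / 10 = 2.1061
sigma_hat = R_bar / d2 = 2.1061 / 3.078 = 0.6842

0.6842


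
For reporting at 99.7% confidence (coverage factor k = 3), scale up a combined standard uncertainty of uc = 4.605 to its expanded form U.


U = k * uc
U = 3 * 4.605
U = 13.8150

13.8150


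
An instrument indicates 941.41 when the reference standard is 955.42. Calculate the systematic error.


Systematic error = measured - true
= 941.41 - 955.42
= -14.0100

-14.0100


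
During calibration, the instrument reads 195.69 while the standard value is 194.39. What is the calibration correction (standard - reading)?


Correction = standard - reading
= 194.39 - 195.69
= -1.3000

-1.3000


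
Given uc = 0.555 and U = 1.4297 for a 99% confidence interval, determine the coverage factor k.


k = U / uc
k = 1.4297 / 0.555
k = 2.576

2.576


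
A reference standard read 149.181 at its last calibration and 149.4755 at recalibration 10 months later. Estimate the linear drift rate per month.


rate = (v2 - v1) / months
= (149.4755 - 149.181) / 10
= 0.2945 / 10
= 0.0294

0.0294


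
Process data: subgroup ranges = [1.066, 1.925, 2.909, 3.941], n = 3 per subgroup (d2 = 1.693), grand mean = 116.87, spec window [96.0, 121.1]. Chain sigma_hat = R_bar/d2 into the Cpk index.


R_bar = (1.066 + 1.925 + 2.909 + 3.941) / 4 = 2.46025
sigma = R_bar / d2 = 2.46025 / 1.693 = 1.4531896
Cp = (USL - LSL)/(6*sigma) = (121.1 - 96.0)/(6*1.4531896) = 2.8787
Cpu = (121.1 - 116.87)/(3*1.4531896) = 0.9703
Cpl = (116.87 - 96.0)/(3*1.4531896) = 4.7872
Cpk = min(Cpu, Cpl) = 0.9703

0.9703


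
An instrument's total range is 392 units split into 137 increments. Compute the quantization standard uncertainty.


resolution = range / divisions
resolution = 392 / 137 = 2.8613139
u_res = resolution / (2*sqrt(3))
u_res = 2.8613139 / 3.4641016
u_res = 0.8260

0.8260


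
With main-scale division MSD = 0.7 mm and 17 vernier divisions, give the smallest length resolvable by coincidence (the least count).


LC = MSD / n_div
= 0.7 / 17
= 0.0412

0.0412


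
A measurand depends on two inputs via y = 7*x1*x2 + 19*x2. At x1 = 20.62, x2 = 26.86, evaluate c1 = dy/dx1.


y = 7*x1*x2 + 19*x2
dy/dx1 = 7*x2
Evaluate at x2 = 26.86: c1 = 7 * 26.86
c1 = 188.0200

188.0200


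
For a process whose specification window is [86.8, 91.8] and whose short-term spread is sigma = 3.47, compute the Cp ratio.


Cp = (USL - LSL) / (6 * sigma)
= (91.8 - 86.8) / (6 * 3.47)
= 5.0000 / 20.8200
= 0.2402

0.2402


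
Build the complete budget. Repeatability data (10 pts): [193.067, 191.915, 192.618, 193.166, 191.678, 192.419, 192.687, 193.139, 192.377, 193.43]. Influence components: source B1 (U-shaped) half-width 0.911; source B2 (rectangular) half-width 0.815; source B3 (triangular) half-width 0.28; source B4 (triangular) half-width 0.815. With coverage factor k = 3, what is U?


mean = (193.067 + 191.915 + 192.618 + 193.166 + 191.678 + 192.419 + 192.687 + 193.139 + 192.377 + 193.43) / 10 = 192.6496
s = sqrt(sum((x - mean)^2)/(n-1)) = 0.56793548
u_A = s / sqrt(n) = 0.56793548 / sqrt(10) = 0.17959697
u_B1 = 0.911 / sqrt(2) = 0.64417428
u_B2 = 0.815 / sqrt(3) = 0.47054047
u_B3 = 0.28 / sqrt(6) = 0.11430952
u_B4 = 0.815 / sqrt(6) = 0.33272236
uc = sqrt(0.17959697^2 + 0.64417428^2 + 0.47054047^2 + 0.11430952^2 + 0.33272236^2) = 0.89016557
U = k * uc = 3 * 0.89016557
U = 2.6705

2.6705


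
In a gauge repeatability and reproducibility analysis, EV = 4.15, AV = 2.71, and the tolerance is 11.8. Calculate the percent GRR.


GRR = sqrt(EV^2 + AV^2) = sqrt(4.15^2 + 2.71^2) = 4.9564705
%GRR = GRR / tol * 100 = 4.9564705 / 11.8 * 100
%GRR = 42.0040

42.0040


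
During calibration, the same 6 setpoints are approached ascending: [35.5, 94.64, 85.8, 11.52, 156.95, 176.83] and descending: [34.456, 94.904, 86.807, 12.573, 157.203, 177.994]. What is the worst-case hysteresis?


|35.5 - 34.456| = 1.0440
|94.64 - 94.904| = 0.2640
|85.8 - 86.807| = 1.0070
|11.52 - 12.573| = 1.0530
|156.95 - 157.203| = 0.2530
|176.83 - 177.994| = 1.1640
hysteresis = max(diffs) = 1.1640

1.1640


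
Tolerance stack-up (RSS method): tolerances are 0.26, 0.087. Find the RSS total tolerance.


RSS = sqrt(0.26^2 + 0.087^2)
= sqrt(0.075169)
= 0.2742

0.2742


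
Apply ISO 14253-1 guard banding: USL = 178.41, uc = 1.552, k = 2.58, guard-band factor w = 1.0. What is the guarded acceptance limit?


U = k * uc = 2.58 * 1.552 = 4.00416
guard band g = w * U = 1.0 * 4.00416 = 4.00416
AL = USL - g = 178.41 - 4.00416
AL = 174.4058

174.4058


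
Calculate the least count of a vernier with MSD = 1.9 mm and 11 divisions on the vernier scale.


LC = MSD / n_div
= 1.9 / 11
= 0.1727

0.1727


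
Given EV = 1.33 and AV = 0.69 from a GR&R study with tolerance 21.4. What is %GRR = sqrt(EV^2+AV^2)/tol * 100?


GRR = sqrt(EV^2 + AV^2) = sqrt(1.33^2 + 0.69^2) = 1.4983324
%GRR = GRR / tol * 100 = 1.4983324 / 21.4 * 100
%GRR = 7.0016

7.0016


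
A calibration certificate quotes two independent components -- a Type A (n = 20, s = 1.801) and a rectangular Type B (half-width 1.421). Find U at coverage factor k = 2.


u_A = s / sqrt(n) = 1.801 / sqrt(20) = 0.40271584
u_B = half_width / sqrt(3) = 1.421 / sqrt(3) = 0.82041473
uc = sqrt(u_A^2 + u_B^2) = sqrt(0.40271584^2 + 0.82041473^2) = 0.9139258
U = k * uc = 2 * 0.9139258
U = 1.8279

1.8279


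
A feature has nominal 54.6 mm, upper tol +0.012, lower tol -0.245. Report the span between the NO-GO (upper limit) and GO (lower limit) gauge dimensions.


GO = nominal - lower_tol (smallest hole = maximum material condition)
GO = 54.6 - 0.245 = 54.355
NO-GO = nominal + upper_tol (largest hole = least material condition)
NO-GO = 54.6 + 0.012 = 54.612
spread = NO-GO - GO = 54.612 - 54.355 = 0.2570

0.2570


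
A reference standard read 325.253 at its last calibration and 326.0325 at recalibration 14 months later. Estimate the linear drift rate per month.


rate = (v2 - v1) / months
= (326.0325 - 325.253) / 14
= 0.7795 / 14
= 0.0557

0.0557


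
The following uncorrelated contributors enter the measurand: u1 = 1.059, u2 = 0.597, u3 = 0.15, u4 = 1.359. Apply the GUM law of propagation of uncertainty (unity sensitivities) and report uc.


uc = sqrt(1.059^2 + 0.597^2 + 0.15^2 + 1.359^2)
uc = sqrt(3.347271)
uc = 1.8296

1.8296


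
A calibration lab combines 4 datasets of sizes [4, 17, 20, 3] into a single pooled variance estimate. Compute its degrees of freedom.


nu = sum_i (n_i - 1)
nu = ((4 - 1) + (17 - 1) + (20 - 1) + (3 - 1))
nu = 3 + 16 + 19 + 2
nu = 40

40


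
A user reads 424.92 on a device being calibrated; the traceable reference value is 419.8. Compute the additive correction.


Correction = standard - reading
= 419.8 - 424.92
= -5.1200

-5.1200


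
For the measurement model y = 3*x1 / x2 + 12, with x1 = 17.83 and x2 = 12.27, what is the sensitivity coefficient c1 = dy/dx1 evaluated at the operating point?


y = 3*x1 / x2 + 12
dy/dx1 = 3/x2
Evaluate at x2 = 12.27: c1 = 3 / 12.27
c1 = 0.2445

0.2445
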